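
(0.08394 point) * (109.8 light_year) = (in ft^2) 3.311e+14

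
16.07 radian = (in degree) 920.7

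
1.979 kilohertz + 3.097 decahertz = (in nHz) 2.01e+12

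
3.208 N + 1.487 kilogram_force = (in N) 17.79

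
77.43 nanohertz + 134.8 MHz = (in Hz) 1.348e+08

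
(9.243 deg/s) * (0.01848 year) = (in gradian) 5.985e+06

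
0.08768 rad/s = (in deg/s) 5.024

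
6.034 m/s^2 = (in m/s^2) 6.034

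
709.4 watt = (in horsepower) 0.9513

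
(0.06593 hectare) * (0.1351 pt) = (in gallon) 8.301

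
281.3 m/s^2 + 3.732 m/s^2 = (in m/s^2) 285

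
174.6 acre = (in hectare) 70.66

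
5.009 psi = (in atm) 0.3408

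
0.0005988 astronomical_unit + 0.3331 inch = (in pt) 2.539e+11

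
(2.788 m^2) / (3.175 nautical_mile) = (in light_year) 5.012e-20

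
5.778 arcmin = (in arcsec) 346.7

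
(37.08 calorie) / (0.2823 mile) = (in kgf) 0.03482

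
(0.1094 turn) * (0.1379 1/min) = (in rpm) 0.01509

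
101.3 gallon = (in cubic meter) 0.3835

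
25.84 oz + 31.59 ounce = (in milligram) 1.628e+06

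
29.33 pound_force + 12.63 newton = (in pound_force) 32.17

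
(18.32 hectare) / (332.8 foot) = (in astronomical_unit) 1.207e-08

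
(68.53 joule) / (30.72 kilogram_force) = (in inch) 8.956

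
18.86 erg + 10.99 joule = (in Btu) 0.01042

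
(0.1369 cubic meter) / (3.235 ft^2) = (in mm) 455.5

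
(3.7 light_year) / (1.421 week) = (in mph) 9.111e+10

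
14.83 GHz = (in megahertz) 1.483e+04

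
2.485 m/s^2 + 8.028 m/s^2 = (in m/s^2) 10.51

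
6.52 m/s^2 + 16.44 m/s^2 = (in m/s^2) 22.96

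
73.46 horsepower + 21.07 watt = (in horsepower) 73.49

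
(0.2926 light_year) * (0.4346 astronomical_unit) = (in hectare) 1.8e+22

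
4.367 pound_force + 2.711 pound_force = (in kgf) 3.211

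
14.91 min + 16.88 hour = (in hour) 17.13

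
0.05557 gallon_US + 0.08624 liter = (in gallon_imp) 0.06524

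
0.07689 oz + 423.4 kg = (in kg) 423.4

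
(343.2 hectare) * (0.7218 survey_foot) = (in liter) 7.551e+08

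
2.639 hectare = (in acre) 6.521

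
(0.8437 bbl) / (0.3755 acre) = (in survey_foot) 0.0002896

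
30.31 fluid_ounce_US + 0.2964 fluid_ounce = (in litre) 0.9051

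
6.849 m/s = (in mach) 0.02011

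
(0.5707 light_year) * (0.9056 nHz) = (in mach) 1.436e+04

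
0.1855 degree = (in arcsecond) 667.8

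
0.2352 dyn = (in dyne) 0.2352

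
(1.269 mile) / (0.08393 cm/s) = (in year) 0.07716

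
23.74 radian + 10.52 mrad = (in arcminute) 8.165e+04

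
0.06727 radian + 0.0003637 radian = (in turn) 0.01076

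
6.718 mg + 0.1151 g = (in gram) 0.1218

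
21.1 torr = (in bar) 0.02813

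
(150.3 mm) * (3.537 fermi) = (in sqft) 5.722e-15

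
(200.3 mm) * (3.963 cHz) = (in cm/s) 0.7938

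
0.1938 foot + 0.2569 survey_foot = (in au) 9.183e-13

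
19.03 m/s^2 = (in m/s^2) 19.03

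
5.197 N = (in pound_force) 1.168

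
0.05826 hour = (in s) 209.7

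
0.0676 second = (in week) 1.118e-07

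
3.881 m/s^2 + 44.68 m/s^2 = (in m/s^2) 48.56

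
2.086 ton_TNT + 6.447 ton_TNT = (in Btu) 3.384e+07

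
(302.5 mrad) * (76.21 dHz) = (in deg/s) 132.1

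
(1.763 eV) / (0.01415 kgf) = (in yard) 2.226e-18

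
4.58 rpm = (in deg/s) 27.48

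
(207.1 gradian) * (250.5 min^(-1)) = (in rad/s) 13.58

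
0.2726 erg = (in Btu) 2.584e-11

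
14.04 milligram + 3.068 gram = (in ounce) 0.1087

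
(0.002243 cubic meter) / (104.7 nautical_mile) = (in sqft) 1.245e-07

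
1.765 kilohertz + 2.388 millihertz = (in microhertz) 1.765e+09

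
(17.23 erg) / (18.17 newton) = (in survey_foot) 3.111e-07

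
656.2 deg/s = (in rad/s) 11.45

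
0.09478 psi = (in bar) 0.006535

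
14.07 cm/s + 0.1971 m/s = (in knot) 0.6566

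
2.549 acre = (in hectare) 1.032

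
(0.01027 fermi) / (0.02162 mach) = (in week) 2.307e-24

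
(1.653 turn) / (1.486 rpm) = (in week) 0.0001104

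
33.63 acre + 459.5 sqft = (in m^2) 1.361e+05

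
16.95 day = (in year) 0.04644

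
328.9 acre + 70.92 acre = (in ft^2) 1.742e+07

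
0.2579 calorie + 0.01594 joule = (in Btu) 0.001038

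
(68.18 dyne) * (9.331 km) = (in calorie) 1.521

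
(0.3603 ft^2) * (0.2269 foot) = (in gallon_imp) 0.5092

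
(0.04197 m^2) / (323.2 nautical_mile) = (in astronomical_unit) 4.687e-19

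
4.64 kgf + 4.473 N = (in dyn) 4.998e+06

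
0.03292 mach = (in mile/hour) 25.07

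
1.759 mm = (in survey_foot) 0.005771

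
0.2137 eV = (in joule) 3.424e-20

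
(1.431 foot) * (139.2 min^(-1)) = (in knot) 1.967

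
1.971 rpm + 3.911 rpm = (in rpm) 5.882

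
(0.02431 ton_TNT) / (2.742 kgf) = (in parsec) 1.226e-10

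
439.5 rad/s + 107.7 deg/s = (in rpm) 4215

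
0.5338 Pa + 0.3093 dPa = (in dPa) 5.647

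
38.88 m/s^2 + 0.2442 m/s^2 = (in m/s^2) 39.12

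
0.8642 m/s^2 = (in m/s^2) 0.8642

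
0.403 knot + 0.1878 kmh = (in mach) 0.0007621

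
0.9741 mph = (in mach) 0.001279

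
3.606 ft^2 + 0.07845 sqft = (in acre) 8.458e-05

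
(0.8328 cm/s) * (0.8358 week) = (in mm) 4.21e+06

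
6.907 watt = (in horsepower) 0.009262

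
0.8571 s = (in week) 1.417e-06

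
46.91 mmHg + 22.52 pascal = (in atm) 0.06195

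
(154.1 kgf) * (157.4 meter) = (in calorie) 5.685e+04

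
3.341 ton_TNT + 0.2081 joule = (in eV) 8.725e+28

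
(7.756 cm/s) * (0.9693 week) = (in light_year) 4.806e-12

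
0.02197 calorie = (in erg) 9.192e+05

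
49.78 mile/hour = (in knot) 43.26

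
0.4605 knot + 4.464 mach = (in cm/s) 1.52e+05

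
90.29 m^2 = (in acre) 0.02231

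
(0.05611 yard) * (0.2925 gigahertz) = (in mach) 4.407e+04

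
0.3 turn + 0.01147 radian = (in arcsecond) 3.912e+05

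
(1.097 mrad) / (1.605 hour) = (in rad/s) 1.899e-07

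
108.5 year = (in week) 5658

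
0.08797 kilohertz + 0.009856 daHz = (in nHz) 8.807e+10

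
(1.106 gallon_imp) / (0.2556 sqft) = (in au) 1.415e-12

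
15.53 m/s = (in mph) 34.74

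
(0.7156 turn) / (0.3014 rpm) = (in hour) 0.03957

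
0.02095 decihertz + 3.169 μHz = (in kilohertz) 2.098e-06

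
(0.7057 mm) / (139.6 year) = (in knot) 3.116e-13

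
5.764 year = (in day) 2104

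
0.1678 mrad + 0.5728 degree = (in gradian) 0.6471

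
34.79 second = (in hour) 0.009664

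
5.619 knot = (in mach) 0.008489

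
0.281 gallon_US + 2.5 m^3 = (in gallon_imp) 550.2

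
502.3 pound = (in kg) 227.8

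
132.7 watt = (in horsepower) 0.178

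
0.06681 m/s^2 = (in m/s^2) 0.06681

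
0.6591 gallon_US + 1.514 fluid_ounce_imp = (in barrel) 0.01596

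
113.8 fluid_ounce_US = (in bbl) 0.02117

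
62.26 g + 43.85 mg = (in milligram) 6.23e+04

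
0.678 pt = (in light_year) 2.528e-20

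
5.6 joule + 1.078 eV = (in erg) 5.6e+07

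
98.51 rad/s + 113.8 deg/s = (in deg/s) 5758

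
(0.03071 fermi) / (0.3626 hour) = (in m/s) 2.353e-20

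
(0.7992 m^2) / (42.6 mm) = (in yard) 20.52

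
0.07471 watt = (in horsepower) 0.0001002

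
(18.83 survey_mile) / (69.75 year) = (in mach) 4.046e-08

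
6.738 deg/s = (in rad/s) 0.1176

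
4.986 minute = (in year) 9.486e-06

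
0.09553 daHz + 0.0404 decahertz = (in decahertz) 0.1359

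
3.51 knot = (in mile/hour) 4.039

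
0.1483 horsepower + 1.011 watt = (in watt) 111.6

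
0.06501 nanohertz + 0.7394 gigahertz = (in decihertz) 7.394e+09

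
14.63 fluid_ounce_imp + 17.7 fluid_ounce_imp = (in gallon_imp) 0.2021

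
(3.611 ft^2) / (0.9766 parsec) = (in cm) 1.113e-15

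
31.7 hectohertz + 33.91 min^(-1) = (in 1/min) 1.902e+05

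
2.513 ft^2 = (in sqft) 2.513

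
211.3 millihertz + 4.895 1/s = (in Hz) 5.106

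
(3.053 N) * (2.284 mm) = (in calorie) 0.001667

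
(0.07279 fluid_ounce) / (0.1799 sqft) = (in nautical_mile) 6.955e-08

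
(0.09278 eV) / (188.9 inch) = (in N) 3.098e-21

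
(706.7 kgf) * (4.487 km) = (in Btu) 2.947e+04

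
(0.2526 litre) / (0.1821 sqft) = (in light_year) 1.578e-18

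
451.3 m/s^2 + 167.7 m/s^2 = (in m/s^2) 619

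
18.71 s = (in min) 0.3118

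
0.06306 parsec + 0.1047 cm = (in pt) 5.516e+18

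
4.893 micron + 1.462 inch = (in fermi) 3.714e+13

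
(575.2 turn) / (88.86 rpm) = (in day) 0.004495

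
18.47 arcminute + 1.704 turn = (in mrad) 1.071e+04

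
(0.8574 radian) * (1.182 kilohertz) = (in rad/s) 1013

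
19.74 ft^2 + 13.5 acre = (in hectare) 5.463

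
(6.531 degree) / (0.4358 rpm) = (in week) 4.13e-06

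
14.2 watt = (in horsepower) 0.01904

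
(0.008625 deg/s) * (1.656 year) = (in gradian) 5.005e+05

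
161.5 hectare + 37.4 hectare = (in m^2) 1.989e+06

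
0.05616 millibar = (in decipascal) 56.16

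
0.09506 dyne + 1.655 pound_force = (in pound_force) 1.655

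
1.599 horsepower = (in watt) 1192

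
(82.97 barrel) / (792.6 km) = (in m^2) 1.664e-05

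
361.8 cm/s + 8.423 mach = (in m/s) 2872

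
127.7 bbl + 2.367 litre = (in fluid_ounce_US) 6.866e+05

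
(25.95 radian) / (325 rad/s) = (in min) 0.001331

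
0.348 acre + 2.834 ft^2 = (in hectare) 0.1409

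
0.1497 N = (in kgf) 0.01527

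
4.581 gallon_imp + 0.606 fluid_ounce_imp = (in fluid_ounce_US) 704.8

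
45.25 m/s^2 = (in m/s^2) 45.25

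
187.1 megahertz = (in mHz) 1.871e+11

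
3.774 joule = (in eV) 2.356e+19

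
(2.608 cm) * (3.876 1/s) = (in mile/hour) 0.2261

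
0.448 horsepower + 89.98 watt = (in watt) 424.1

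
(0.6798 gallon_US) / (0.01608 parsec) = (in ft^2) 5.582e-17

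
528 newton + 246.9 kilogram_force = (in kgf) 300.7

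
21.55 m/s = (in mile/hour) 48.21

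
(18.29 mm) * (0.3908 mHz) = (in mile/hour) 1.599e-05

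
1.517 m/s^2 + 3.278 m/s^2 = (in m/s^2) 4.795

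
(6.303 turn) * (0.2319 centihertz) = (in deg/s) 5.262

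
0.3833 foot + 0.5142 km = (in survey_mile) 0.3196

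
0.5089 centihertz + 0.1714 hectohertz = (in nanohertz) 1.715e+10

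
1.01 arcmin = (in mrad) 0.2938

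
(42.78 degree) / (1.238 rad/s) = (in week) 9.972e-07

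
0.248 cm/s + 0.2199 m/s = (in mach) 0.0006531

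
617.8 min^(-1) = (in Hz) 10.3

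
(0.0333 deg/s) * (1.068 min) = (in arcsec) 7682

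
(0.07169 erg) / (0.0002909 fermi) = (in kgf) 2.513e+09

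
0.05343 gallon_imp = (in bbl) 0.001528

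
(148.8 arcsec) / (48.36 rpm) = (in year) 4.517e-12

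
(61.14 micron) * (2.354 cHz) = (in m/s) 1.439e-06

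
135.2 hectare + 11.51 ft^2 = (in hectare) 135.2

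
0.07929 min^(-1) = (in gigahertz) 1.321e-12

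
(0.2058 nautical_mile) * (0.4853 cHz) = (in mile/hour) 4.138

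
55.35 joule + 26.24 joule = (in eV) 5.092e+20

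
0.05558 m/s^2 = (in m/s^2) 0.05558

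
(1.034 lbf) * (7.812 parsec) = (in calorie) 2.65e+17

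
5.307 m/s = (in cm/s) 530.7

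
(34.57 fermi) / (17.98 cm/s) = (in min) 3.204e-15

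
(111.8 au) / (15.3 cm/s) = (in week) 1.807e+08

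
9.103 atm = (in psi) 133.8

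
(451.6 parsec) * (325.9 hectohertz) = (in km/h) 1.635e+24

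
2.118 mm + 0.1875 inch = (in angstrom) 6.88e+07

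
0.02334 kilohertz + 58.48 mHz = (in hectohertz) 0.234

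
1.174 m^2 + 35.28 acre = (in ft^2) 1.537e+06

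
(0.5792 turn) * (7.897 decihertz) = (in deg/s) 164.7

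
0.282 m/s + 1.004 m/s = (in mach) 0.003777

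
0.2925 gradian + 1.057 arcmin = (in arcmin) 16.85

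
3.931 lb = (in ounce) 62.9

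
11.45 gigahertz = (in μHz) 1.145e+16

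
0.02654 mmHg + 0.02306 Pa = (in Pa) 3.561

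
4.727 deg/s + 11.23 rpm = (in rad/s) 1.259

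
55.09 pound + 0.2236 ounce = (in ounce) 881.7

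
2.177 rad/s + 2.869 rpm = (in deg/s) 141.9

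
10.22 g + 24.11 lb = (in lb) 24.13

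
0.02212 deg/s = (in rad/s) 0.0003861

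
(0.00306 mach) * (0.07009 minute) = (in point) 1.242e+04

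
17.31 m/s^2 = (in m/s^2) 17.31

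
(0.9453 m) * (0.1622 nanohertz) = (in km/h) 5.52e-10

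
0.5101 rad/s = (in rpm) 4.871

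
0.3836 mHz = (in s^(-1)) 0.0003836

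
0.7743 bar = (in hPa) 774.3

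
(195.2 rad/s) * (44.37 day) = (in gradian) 4.764e+10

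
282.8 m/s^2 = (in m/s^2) 282.8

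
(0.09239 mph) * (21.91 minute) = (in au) 3.629e-10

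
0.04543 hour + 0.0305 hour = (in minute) 4.556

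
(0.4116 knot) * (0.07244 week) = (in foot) 3.044e+04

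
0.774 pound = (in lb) 0.774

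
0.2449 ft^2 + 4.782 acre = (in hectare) 1.935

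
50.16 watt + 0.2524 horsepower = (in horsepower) 0.3197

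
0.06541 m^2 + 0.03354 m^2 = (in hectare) 9.895e-06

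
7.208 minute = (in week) 0.0007151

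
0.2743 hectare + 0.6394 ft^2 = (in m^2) 2743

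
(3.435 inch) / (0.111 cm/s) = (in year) 2.492e-06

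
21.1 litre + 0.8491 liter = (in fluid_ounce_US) 742.2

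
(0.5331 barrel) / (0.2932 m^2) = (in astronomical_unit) 1.932e-12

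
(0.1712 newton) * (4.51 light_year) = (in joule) 7.305e+15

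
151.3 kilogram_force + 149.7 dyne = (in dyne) 1.484e+08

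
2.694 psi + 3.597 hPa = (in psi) 2.746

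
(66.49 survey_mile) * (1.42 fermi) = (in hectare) 1.519e-14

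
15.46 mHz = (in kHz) 1.546e-05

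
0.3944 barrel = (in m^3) 0.0627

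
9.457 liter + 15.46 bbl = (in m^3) 2.467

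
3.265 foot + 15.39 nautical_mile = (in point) 8.08e+07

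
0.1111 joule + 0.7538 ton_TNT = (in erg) 3.154e+16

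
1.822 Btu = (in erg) 1.922e+10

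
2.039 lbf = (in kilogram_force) 0.9249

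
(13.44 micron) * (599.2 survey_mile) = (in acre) 0.003203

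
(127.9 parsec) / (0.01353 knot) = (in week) 9.375e+14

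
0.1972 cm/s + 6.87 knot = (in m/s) 3.536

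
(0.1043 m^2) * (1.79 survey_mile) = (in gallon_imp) 6.609e+04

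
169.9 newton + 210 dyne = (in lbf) 38.2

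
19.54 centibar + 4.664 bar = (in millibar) 4859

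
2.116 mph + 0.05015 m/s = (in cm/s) 99.61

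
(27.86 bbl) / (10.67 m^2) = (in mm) 415.1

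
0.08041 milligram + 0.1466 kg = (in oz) 5.171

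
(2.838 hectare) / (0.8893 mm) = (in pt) 9.046e+10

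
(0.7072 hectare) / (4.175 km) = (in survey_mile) 0.001053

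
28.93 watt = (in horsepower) 0.0388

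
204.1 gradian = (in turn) 0.5102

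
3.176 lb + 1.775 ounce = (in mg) 1.491e+06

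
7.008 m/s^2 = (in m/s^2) 7.008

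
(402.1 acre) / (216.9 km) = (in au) 5.015e-11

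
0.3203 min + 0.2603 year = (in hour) 2280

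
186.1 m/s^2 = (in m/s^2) 186.1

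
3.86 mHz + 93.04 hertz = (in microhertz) 9.304e+07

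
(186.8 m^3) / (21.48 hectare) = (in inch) 0.03424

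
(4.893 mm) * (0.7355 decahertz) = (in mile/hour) 0.0805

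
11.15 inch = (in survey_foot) 0.9292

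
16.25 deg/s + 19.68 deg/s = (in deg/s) 35.93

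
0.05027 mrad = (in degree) 0.00288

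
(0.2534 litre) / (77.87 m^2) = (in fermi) 3.254e+09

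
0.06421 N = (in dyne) 6421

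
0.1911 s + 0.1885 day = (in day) 0.1885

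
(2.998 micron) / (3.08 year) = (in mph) 6.904e-14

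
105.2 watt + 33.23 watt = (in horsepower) 0.1856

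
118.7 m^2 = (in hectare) 0.01187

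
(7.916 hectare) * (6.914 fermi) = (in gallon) 1.446e-07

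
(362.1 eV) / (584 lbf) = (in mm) 2.233e-17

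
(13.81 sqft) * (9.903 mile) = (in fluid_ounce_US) 6.914e+08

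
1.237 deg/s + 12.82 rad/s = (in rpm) 122.6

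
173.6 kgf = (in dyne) 1.702e+08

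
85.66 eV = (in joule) 1.372e-17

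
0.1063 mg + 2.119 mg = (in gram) 0.002225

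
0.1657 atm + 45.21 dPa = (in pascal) 1.679e+04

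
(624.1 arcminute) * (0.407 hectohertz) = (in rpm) 70.56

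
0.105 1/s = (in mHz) 105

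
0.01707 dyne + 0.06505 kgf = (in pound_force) 0.1434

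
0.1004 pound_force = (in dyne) 4.466e+04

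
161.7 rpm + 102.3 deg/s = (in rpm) 178.8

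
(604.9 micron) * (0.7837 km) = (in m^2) 0.4741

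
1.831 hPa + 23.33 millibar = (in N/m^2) 2516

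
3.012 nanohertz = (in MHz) 3.012e-15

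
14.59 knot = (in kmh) 27.02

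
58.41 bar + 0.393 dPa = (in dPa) 5.841e+07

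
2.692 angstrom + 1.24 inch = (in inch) 1.24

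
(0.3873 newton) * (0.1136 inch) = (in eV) 6.975e+15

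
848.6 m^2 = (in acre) 0.2097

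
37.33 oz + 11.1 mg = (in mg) 1.058e+06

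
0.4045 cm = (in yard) 0.004424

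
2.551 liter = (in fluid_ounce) 86.26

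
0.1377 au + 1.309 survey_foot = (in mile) 1.28e+07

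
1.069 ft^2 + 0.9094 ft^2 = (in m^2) 0.1838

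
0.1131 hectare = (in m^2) 1131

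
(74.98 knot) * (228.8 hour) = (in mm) 3.177e+10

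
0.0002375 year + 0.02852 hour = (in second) 7592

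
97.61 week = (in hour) 1.64e+04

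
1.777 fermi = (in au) 1.188e-26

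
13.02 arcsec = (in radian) 6.312e-05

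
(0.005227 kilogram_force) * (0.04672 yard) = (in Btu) 2.076e-06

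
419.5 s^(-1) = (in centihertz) 4.195e+04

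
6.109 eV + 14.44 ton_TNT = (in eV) 3.771e+29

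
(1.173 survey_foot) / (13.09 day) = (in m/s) 3.161e-07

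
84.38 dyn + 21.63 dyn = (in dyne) 106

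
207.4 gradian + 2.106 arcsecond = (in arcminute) 1.12e+04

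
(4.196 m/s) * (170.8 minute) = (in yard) 4.703e+04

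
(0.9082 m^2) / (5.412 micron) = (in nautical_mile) 90.61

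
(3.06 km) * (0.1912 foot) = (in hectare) 0.01783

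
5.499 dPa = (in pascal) 0.5499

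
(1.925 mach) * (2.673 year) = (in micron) 5.525e+16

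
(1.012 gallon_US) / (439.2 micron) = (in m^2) 8.722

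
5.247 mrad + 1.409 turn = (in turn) 1.41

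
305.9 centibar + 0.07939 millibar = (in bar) 3.059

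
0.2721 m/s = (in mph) 0.6087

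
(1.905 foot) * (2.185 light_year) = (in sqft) 1.292e+17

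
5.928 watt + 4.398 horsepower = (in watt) 3286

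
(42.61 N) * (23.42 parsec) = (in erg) 3.079e+26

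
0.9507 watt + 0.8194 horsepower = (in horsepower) 0.8207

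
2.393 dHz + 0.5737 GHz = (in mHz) 5.737e+11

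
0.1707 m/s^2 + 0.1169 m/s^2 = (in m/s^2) 0.2876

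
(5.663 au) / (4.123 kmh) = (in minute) 1.233e+10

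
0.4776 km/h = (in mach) 0.0003896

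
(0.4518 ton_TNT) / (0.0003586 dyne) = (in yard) 5.765e+17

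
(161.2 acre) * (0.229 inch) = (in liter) 3.794e+06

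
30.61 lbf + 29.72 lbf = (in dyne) 2.684e+07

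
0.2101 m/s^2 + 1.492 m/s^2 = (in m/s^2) 1.702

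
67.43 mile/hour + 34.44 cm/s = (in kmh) 109.8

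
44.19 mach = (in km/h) 5.417e+04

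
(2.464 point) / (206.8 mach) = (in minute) 2.057e-10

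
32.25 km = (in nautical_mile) 17.41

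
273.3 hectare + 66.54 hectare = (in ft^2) 3.658e+07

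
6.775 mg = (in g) 0.006775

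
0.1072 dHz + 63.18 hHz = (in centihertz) 6.318e+05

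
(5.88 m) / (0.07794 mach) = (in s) 0.2216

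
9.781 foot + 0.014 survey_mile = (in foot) 83.7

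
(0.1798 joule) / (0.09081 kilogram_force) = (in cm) 20.19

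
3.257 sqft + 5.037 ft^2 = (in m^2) 0.7705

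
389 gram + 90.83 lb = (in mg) 4.159e+07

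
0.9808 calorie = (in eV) 2.561e+19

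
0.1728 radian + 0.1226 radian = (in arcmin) 1016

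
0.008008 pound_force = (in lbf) 0.008008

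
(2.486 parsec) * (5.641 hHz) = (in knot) 8.411e+19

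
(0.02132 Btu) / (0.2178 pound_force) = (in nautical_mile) 0.01254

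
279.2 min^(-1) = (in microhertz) 4.653e+06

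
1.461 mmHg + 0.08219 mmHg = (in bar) 0.002057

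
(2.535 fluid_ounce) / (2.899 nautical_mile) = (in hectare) 1.396e-12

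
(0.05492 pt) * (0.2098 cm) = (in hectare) 4.065e-12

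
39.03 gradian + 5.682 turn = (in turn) 5.78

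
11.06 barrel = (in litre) 1758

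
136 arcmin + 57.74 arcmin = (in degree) 3.229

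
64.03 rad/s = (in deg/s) 3669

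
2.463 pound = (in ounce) 39.41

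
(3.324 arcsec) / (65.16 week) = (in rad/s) 4.089e-13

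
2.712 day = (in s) 2.343e+05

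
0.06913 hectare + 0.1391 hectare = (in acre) 0.5145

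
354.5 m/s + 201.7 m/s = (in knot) 1081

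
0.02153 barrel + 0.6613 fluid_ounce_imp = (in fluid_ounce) 116.4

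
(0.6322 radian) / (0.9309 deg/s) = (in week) 6.434e-05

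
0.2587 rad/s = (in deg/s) 14.82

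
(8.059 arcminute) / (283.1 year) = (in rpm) 2.507e-12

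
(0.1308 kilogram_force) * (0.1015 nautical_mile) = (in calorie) 57.63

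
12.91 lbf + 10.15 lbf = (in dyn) 1.026e+07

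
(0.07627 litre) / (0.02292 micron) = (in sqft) 3.582e+04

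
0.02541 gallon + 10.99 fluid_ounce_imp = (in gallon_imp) 0.08985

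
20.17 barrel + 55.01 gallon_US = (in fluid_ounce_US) 1.155e+05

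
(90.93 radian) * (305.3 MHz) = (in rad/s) 2.776e+10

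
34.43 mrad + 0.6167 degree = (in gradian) 2.877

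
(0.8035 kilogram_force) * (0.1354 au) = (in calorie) 3.815e+10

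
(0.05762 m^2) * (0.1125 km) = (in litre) 6482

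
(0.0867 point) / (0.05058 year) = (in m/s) 1.917e-11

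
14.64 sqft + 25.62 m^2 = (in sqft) 290.4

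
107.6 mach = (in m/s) 3.664e+04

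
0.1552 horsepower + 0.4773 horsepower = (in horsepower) 0.6325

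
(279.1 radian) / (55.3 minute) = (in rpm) 0.8033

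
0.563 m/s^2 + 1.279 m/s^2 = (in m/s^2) 1.842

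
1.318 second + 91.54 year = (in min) 4.811e+07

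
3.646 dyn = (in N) 3.646e-05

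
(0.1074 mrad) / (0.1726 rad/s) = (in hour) 1.728e-07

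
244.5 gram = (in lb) 0.539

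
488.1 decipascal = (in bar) 0.0004881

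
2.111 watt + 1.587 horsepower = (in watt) 1186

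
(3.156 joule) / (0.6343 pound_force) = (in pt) 3171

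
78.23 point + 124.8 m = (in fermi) 1.248e+17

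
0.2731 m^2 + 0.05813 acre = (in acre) 0.0582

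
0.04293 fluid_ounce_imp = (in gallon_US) 0.0003222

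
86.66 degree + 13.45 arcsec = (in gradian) 96.29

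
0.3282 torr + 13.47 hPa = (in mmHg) 10.43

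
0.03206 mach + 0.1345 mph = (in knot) 21.34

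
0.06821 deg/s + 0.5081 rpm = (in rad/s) 0.0544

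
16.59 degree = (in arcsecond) 5.972e+04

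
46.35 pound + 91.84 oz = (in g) 2.363e+04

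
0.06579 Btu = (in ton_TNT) 1.659e-08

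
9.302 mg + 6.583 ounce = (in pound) 0.4115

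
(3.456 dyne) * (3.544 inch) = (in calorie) 7.435e-07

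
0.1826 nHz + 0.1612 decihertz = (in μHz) 1.612e+04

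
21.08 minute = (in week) 0.002091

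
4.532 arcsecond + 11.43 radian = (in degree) 654.9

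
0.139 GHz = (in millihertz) 1.39e+11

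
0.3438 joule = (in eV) 2.146e+18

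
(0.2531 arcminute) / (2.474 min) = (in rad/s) 4.96e-07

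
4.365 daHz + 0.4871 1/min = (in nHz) 4.366e+10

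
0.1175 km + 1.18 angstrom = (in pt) 3.331e+05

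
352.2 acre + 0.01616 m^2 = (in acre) 352.2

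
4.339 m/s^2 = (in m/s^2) 4.339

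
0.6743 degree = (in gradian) 0.7492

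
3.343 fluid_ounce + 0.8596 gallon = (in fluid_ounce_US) 113.4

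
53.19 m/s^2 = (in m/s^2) 53.19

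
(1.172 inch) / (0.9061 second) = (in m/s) 0.03285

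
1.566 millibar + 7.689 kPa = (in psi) 1.138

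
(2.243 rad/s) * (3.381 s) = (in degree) 434.5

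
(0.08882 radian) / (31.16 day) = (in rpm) 3.15e-07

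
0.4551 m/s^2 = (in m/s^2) 0.4551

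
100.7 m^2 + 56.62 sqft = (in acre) 0.02618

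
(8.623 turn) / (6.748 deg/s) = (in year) 1.459e-05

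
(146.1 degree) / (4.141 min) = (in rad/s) 0.01026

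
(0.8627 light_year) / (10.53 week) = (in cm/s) 1.282e+11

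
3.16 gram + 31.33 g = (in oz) 1.217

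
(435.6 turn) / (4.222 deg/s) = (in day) 0.4299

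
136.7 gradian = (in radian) 2.147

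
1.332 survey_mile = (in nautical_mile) 1.157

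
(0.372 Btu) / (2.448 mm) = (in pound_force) 3.604e+04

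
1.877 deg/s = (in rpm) 0.3128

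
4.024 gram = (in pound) 0.008871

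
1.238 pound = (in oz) 19.81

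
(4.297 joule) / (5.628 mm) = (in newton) 763.5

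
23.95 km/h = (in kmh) 23.95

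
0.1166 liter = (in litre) 0.1166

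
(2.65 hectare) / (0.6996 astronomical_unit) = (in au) 1.693e-18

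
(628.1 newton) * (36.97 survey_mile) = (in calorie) 8.932e+06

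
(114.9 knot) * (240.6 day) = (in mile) 7.635e+05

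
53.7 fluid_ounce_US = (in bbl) 0.009989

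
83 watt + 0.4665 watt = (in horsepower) 0.1119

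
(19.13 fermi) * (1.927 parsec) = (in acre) 0.2811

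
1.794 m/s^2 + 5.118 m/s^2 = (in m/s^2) 6.912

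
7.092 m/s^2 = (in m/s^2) 7.092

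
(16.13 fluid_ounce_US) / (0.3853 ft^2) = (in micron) 1.333e+04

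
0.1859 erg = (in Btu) 1.762e-11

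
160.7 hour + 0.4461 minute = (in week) 0.9566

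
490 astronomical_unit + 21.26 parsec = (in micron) 6.561e+23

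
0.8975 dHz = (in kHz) 8.975e-05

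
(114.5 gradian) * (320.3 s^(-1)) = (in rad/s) 576.1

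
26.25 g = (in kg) 0.02625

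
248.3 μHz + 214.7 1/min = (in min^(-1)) 214.7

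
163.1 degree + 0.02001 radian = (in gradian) 182.5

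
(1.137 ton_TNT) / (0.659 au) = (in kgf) 0.004921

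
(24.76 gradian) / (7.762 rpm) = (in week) 7.911e-07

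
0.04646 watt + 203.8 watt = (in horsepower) 0.2734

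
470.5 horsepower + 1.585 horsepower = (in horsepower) 472.1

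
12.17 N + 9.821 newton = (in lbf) 4.944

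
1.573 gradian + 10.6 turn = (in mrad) 6.663e+04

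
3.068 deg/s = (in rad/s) 0.05355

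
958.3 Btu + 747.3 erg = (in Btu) 958.3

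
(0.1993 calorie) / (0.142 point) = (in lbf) 3742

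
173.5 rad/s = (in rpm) 1657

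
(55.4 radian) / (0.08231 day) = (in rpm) 0.07439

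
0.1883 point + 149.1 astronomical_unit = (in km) 2.231e+10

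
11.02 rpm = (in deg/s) 66.12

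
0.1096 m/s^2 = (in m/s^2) 0.1096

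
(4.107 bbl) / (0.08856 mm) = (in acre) 1.822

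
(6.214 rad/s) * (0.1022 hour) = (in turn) 363.9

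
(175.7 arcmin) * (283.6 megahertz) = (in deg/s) 8.305e+08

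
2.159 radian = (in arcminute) 7422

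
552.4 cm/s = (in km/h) 19.89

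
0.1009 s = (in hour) 2.803e-05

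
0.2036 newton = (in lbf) 0.04577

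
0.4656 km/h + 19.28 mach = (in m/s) 6565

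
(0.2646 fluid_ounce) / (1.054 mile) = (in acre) 1.14e-12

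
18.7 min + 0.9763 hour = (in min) 77.28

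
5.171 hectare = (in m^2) 5.171e+04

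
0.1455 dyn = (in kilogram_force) 1.484e-07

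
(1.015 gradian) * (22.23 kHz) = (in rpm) 3385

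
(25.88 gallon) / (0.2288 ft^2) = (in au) 3.081e-11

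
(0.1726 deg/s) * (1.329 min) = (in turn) 0.03823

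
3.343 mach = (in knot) 2213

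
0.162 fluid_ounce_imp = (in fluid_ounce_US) 0.1556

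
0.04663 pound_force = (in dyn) 2.074e+04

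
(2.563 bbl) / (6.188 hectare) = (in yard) 7.202e-06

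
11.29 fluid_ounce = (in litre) 0.3339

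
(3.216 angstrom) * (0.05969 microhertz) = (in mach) 5.638e-20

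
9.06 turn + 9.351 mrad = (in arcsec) 1.174e+07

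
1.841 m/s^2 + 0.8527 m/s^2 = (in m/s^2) 2.694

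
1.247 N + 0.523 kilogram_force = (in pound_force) 1.433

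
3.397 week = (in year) 0.06515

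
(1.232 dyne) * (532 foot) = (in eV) 1.247e+16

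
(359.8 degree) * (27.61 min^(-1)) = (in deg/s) 165.6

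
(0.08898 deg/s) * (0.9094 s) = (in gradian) 0.08991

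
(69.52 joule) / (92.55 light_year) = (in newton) 7.94e-17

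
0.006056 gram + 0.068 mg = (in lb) 1.35e-05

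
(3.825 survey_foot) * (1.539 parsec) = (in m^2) 5.537e+16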